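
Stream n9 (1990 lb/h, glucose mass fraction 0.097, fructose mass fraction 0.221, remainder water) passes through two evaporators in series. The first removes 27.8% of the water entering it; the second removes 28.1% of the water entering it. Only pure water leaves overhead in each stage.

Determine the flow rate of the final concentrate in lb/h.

water in feed = 1990×0.682 = 1357.2 lb/h.
After stage 1: water left = (1−0.278)×1357.2 = 979.88; stream total = 1612.7 lb/h.
After stage 2: water left = (1−0.281)×979.88 = 704.54; final concentrate = 1337.4 lb/h.

1337 lb/h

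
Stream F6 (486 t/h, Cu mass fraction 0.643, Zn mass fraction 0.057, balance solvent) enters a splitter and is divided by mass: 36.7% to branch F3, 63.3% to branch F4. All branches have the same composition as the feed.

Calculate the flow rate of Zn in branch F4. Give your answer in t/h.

17.54 t/h

Branch F4 total = 0.633×486 = 307.64 t/h.
Zn in F4 = 0.057×307.64 = 17.535 t/h.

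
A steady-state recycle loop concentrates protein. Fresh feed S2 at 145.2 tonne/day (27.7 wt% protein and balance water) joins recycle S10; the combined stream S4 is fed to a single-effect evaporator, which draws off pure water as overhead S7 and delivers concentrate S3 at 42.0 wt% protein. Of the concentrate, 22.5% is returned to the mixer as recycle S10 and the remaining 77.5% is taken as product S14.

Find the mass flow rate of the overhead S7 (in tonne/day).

Overall protein balance (none leaves overhead): protein in fresh feed = protein in product, i.e. 145.2×0.277 = (1−0.225)·S3·0.420.
S3 = 40.22/(0.420×0.775) = 123.56 tonne/day.
Recycle S10 = 0.225×123.56 = 27.802 tonne/day.
Combined feed S4 = 145.2 + 27.802 = 173 tonne/day.
Overhead S7 = S4 − S3 = 173 − 123.56 = 49.437 tonne/day.

49.44 tonne/day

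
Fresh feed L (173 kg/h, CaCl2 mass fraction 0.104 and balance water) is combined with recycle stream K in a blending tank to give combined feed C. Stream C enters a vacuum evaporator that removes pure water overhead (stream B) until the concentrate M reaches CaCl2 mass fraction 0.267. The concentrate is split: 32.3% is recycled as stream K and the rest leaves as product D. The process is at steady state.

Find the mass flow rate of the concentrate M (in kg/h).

99.54 kg/h

Overall CaCl2 balance (none leaves overhead): CaCl2 in fresh feed = CaCl2 in product, i.e. 173×0.104 = (1−0.323)·M·0.267.
M = 17.992/(0.267×0.677) = 99.536 kg/h.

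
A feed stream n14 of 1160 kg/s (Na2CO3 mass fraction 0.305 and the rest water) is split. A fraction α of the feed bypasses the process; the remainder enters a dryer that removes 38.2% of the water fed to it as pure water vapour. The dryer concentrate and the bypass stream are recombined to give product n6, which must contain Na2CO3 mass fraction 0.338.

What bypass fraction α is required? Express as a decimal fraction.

0.632

All 1160×0.305 = 353.8 kg/s of Na2CO3 reaches n6, so n6 = 353.8/0.338 = 1046.7 kg/s and vapour = 113.25 kg/s.
The evaporator receives (1−α)·1160 of feed at 0.695 water and removes 0.382 of that water:
0.382×0.695×(1−α)×1160 = 113.25
(1−α) = 113.25/307.97 = 0.3677;  α = 0.6323.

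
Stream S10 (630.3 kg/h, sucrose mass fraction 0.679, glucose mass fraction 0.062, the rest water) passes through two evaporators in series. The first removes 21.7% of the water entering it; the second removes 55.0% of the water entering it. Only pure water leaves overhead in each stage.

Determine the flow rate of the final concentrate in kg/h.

water in feed = 630.3×0.259 = 163.25 kg/h.
After stage 1: water left = (1−0.217)×163.25 = 127.82; stream total = 594.88 kg/h.
After stage 2: water left = (1−0.550)×127.82 = 57.52; final concentrate = 524.57 kg/h.

524.6 kg/h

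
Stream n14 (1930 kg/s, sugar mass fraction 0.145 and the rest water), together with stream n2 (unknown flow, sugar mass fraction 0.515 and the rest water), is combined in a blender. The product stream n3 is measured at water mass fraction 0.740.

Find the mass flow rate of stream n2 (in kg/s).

Let n2 be the unknown flow. Total out = 1930 + n2.
water balance: 1650.1 + 0.485·n2 = 0.740·(1930 + n2)
(0.485 − 0.740)·n2 = 0.740×1930 − 1650.1 = -221.95
n2 = -221.95 / -0.255 = 870.39 kg/s

870.4 kg/s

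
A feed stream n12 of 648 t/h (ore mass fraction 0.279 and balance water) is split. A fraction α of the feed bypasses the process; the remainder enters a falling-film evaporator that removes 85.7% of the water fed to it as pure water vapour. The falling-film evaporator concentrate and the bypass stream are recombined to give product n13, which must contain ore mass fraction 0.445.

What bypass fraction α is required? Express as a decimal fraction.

All 648×0.279 = 180.79 t/h of ore reaches n13, so n13 = 180.79/0.445 = 406.27 t/h and vapour = 241.73 t/h.
The evaporator receives (1−α)·648 of feed at 0.721 water and removes 0.857 of that water:
0.857×0.721×(1−α)×648 = 241.73
(1−α) = 241.73/400.4 = 0.6037;  α = 0.3963.

0.396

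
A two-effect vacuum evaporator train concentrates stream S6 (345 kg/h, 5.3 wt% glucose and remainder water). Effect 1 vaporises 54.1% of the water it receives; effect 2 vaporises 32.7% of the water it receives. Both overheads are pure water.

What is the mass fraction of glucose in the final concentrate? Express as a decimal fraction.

0.153

water in feed = 345×0.947 = 326.71 kg/h.
After stage 1: water left = (1−0.541)×326.71 = 149.96; stream total = 168.25 kg/h.
After stage 2: water left = (1−0.327)×149.96 = 100.92; final concentrate = 119.21 kg/h.
glucose fraction = 18.285/119.21 = 0.153.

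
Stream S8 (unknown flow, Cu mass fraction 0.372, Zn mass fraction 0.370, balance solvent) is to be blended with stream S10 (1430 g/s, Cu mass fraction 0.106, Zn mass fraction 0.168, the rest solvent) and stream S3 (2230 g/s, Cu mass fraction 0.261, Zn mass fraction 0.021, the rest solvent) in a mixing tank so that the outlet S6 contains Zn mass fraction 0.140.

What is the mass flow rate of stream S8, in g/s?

Let S8 be the unknown flow. Total out = 3660 + S8.
Zn balance: 287.07 + 0.370·S8 = 0.140·(3660 + S8)
(0.370 − 0.140)·S8 = 0.140×3660 − 287.07 = 225.33
S8 = 225.33 / 0.230 = 979.7 g/s

979.7 g/s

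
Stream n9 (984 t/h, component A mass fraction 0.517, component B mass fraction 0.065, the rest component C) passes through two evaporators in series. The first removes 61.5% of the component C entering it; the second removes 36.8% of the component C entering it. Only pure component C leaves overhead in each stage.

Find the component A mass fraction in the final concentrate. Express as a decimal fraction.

0.756

component C in feed = 984×0.418 = 411.31 t/h.
After stage 1: component C left = (1−0.615)×411.31 = 158.36; stream total = 731.04 t/h.
After stage 2: component C left = (1−0.368)×158.36 = 100.08; final concentrate = 672.77 t/h.
component A fraction = 508.73/672.77 = 0.756.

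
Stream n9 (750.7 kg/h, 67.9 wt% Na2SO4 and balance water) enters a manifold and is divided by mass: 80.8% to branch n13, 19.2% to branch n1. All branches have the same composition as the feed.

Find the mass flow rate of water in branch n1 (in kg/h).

Branch n1 total = 0.192×750.7 = 144.13 kg/h.
water in n1 = 0.321×144.13 = 46.267 kg/h.

46.27 kg/h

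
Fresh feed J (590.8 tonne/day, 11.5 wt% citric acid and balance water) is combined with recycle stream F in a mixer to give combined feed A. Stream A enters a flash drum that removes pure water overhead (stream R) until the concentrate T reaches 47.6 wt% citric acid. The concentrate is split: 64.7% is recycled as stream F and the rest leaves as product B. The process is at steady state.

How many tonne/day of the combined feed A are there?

Overall citric acid balance (none leaves overhead): citric acid in fresh feed = citric acid in product, i.e. 590.8×0.115 = (1−0.647)·T·0.476.
T = 67.942/(0.476×0.353) = 404.35 tonne/day.
Recycle F = 0.647×404.35 = 261.61 tonne/day.
Combined feed A = 590.8 + 261.61 = 852.41 tonne/day.

852.4 tonne/day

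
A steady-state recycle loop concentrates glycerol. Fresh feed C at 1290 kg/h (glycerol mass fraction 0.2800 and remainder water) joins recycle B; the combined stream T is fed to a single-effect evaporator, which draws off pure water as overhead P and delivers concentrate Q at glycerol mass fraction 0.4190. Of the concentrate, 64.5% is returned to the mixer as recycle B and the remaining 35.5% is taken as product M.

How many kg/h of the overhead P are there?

Overall glycerol balance (none leaves overhead): glycerol in fresh feed = glycerol in product, i.e. 1290×0.280 = (1−0.645)·Q·0.419.
Q = 361.2/(0.419×0.355) = 2428.3 kg/h.
Recycle B = 0.645×2428.3 = 1566.3 kg/h.
Combined feed T = 1290 + 1566.3 = 2856.3 kg/h.
Overhead P = T − Q = 2856.3 − 2428.3 = 427.95 kg/h.

427.9 kg/h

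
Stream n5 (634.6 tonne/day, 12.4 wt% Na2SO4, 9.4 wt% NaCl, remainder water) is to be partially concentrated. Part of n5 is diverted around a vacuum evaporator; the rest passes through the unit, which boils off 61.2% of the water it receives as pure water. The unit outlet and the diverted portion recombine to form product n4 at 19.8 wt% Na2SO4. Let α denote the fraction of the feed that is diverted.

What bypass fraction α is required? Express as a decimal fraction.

All 634.6×0.124 = 78.69 tonne/day of Na2SO4 reaches n4, so n4 = 78.69/0.198 = 397.43 tonne/day and vapour = 237.17 tonne/day.
The evaporator receives (1−α)·634.6 of feed at 0.782 water and removes 0.612 of that water:
0.612×0.782×(1−α)×634.6 = 237.17
(1−α) = 237.17/303.71 = 0.7809;  α = 0.2191.

0.219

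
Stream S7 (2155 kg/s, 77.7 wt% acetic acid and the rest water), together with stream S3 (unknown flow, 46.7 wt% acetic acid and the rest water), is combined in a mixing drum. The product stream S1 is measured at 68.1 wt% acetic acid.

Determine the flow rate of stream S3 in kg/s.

Let S3 be the unknown flow. Total out = 2155 + S3.
acetic acid balance: 1674.4 + 0.467·S3 = 0.681·(2155 + S3)
(0.467 − 0.681)·S3 = 0.681×2155 − 1674.4 = -206.88
S3 = -206.88 / -0.214 = 966.73 kg/s

966.7 kg/s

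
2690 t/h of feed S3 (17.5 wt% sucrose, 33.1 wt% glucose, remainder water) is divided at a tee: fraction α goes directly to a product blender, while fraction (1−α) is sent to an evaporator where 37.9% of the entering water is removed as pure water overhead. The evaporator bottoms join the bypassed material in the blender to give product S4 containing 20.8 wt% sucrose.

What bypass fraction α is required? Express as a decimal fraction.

All 2690×0.175 = 470.75 t/h of sucrose reaches S4, so S4 = 470.75/0.208 = 2263.2 t/h and vapour = 426.78 t/h.
The evaporator receives (1−α)·2690 of feed at 0.494 water and removes 0.379 of that water:
0.379×0.494×(1−α)×2690 = 426.78
(1−α) = 426.78/503.64 = 0.8474;  α = 0.1526.

0.153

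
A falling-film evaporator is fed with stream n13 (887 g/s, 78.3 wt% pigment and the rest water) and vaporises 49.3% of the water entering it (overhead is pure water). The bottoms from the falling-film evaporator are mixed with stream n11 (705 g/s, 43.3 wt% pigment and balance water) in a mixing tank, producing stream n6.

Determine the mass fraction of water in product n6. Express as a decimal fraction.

Vapour removed = 0.493×0.217×887 = 94.892 g/s; concentrate = 792.11 g/s.
water reaching the mixer = 97.587 (from concentrate) + 705×0.567 = 497.32 g/s.
Product flow = 792.11 + 705 = 1497.1 g/s; water fraction = 0.332.

0.332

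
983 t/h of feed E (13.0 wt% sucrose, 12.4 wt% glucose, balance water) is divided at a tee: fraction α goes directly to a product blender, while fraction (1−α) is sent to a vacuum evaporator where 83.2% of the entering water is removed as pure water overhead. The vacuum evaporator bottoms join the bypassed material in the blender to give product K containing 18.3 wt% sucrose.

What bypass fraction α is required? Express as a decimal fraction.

All 983×0.130 = 127.79 t/h of sucrose reaches K, so K = 127.79/0.183 = 698.31 t/h and vapour = 284.69 t/h.
The evaporator receives (1−α)·983 of feed at 0.746 water and removes 0.832 of that water:
0.832×0.746×(1−α)×983 = 284.69
(1−α) = 284.69/610.12 = 0.4666;  α = 0.5334.

0.533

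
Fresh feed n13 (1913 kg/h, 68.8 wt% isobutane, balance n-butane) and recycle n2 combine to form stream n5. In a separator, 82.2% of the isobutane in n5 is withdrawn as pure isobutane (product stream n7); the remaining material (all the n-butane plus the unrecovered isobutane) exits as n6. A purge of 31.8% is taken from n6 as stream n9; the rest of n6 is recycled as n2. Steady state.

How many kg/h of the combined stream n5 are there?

3375 kg/h

n-butane enters only via n13 and leaves only via the purge: 1913×0.312 = 0.318×(n-butane in n6), and the separator passes all n-butane, so n-butane in n5 = n-butane in n6 = 1876.9 kg/h.
isobutane in n5: m_A = 1913×0.688 + (1−0.318)·(1−0.822)·m_A, so m_A = 1316.1/0.8786 = 1498 kg/h.
n5 = 1498 + 1876.9 = 3374.9 kg/h.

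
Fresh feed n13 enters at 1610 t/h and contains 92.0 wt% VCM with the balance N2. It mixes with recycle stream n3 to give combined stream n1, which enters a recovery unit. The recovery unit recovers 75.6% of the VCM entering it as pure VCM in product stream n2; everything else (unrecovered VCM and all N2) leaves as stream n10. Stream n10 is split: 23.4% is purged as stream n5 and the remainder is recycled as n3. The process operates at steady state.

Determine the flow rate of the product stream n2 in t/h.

1377 t/h

VCM in n1: m_A = 1610×0.920 + (1−0.234)·(1−0.756)·m_A, so m_A = 1481.2/0.8131 = 1821.7 t/h.
Product n2 = 0.756×1821.7 = 1377.2 t/h.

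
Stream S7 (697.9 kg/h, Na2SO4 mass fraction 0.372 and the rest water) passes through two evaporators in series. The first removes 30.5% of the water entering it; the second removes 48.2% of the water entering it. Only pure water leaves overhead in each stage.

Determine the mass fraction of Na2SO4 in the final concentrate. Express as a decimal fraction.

0.622

water in feed = 697.9×0.628 = 438.28 kg/h.
After stage 1: water left = (1−0.305)×438.28 = 304.61; stream total = 564.22 kg/h.
After stage 2: water left = (1−0.482)×304.61 = 157.79; final concentrate = 417.4 kg/h.
Na2SO4 fraction = 259.62/417.4 = 0.622.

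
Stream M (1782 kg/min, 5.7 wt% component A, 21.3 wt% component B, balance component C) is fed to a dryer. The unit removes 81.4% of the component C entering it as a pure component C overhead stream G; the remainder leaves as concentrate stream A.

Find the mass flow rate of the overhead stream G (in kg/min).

1059 kg/min

component C entering = 1782×0.730 = 1300.9 kg/min; overhead removed = 0.814×1300.9 = 1058.9 kg/min.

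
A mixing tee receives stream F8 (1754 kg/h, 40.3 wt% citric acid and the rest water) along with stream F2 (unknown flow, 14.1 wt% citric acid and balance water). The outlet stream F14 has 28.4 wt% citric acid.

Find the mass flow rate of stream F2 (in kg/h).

1460 kg/h

Let F2 be the unknown flow. Total out = 1754 + F2.
citric acid balance: 706.86 + 0.141·F2 = 0.284·(1754 + F2)
(0.141 − 0.284)·F2 = 0.284×1754 − 706.86 = -208.73
F2 = -208.73 / -0.143 = 1459.6 kg/h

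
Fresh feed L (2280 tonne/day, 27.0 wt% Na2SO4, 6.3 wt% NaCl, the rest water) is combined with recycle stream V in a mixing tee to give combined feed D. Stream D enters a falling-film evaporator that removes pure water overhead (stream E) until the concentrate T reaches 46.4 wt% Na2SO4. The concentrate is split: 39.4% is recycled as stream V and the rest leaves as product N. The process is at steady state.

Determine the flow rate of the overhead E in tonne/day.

Overall Na2SO4 balance (none leaves overhead): Na2SO4 in fresh feed = Na2SO4 in product, i.e. 2280×0.270 = (1−0.394)·T·0.464.
T = 615.6/(0.464×0.606) = 2189.3 tonne/day.
Recycle V = 0.394×2189.3 = 862.59 tonne/day.
Combined feed D = 2280 + 862.59 = 3142.6 tonne/day.
Overhead E = D − T = 3142.6 − 2189.3 = 953.28 tonne/day.

953.3 tonne/day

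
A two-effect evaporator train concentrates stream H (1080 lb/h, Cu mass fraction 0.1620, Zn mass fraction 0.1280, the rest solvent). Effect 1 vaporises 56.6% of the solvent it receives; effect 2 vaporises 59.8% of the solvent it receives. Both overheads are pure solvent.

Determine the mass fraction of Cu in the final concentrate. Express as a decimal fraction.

0.3914

solvent in feed = 1080×0.710 = 766.8 lb/h.
After stage 1: solvent left = (1−0.566)×766.8 = 332.79; stream total = 645.99 lb/h.
After stage 2: solvent left = (1−0.598)×332.79 = 133.78; final concentrate = 446.98 lb/h.
Cu fraction = 174.96/446.98 = 0.3914.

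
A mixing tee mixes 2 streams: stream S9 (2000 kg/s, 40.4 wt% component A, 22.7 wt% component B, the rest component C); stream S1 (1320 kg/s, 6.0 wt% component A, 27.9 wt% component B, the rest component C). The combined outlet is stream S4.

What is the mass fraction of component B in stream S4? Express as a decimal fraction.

Total flow out = 2000 + 1320 = 3320 kg/s.
component B in = 2000×0.227 + 1320×0.279 = 822.28 kg/s.
component B mass fraction in S4 = 822.28/3320 = 0.248.

0.248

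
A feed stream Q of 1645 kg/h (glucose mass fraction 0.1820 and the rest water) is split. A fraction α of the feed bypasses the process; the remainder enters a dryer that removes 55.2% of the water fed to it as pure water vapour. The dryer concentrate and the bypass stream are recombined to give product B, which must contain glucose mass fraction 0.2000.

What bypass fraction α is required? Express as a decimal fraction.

All 1645×0.182 = 299.39 kg/h of glucose reaches B, so B = 299.39/0.200 = 1496.9 kg/h and vapour = 148.05 kg/h.
The evaporator receives (1−α)·1645 of feed at 0.818 water and removes 0.552 of that water:
0.552×0.818×(1−α)×1645 = 148.05
(1−α) = 148.05/742.78 = 0.1993;  α = 0.8007.

0.801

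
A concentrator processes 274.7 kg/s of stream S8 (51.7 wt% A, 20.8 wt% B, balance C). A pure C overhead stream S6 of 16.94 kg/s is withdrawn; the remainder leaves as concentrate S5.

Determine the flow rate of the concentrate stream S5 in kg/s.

257.8 kg/s

Concentrate = 274.7 − 16.94 = 257.76 kg/s.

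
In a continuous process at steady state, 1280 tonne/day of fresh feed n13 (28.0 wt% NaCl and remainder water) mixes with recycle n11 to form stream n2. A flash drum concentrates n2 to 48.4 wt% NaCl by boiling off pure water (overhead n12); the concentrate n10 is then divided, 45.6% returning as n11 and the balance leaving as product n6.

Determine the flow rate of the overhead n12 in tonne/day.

539.5 tonne/day

Overall NaCl balance (none leaves overhead): NaCl in fresh feed = NaCl in product, i.e. 1280×0.280 = (1−0.456)·n10·0.484.
n10 = 358.4/(0.484×0.544) = 1361.2 tonne/day.
Recycle n11 = 0.456×1361.2 = 620.71 tonne/day.
Combined feed n2 = 1280 + 620.71 = 1900.7 tonne/day.
Overhead n12 = n2 − n10 = 1900.7 − 1361.2 = 539.5 tonne/day.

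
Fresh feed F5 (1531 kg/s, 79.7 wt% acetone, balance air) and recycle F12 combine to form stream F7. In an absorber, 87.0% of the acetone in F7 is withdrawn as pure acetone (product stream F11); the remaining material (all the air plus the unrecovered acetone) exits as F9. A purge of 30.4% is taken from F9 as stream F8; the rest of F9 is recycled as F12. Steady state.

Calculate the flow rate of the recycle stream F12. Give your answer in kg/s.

air enters only via F5 and leaves only via the purge: 1531×0.203 = 0.304×(air in F9), and the absorber passes all air, so air in F7 = air in F9 = 1022.3 kg/s.
acetone in F7: m_A = 1531×0.797 + (1−0.304)·(1−0.870)·m_A, so m_A = 1220.2/0.9095 = 1341.6 kg/s.
F9 = (1−0.870)×1341.6 + 1022.3 = 1196.8 kg/s.
Recycle F12 = (1−0.304)×1196.8 = 832.94 kg/s.

832.9 kg/s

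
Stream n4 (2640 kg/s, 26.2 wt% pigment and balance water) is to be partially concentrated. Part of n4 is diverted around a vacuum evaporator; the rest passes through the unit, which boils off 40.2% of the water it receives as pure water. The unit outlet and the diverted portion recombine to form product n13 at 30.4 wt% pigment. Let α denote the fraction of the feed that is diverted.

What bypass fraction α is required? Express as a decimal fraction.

0.534

All 2640×0.262 = 691.68 kg/s of pigment reaches n13, so n13 = 691.68/0.304 = 2275.3 kg/s and vapour = 364.74 kg/s.
The evaporator receives (1−α)·2640 of feed at 0.738 water and removes 0.402 of that water:
0.402×0.738×(1−α)×2640 = 364.74
(1−α) = 364.74/783.22 = 0.4657;  α = 0.5343.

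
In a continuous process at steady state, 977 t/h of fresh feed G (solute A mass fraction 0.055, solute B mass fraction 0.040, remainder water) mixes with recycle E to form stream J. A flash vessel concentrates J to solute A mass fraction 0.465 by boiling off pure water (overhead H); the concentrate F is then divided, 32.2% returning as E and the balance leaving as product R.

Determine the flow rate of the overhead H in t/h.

Overall solute A balance (none leaves overhead): solute A in fresh feed = solute A in product, i.e. 977×0.055 = (1−0.322)·F·0.465.
F = 53.735/(0.465×0.678) = 170.44 t/h.
Recycle E = 0.322×170.44 = 54.882 t/h.
Combined feed J = 977 + 54.882 = 1031.9 t/h.
Overhead H = J − F = 1031.9 − 170.44 = 861.44 t/h.

861.4 t/h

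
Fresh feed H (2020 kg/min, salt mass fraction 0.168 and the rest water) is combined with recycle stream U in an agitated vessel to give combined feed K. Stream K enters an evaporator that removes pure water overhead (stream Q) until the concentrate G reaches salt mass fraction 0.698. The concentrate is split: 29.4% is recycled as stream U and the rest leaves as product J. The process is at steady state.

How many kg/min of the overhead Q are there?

1534 kg/min

Overall salt balance (none leaves overhead): salt in fresh feed = salt in product, i.e. 2020×0.168 = (1−0.294)·G·0.698.
G = 339.36/(0.698×0.706) = 688.65 kg/min.
Recycle U = 0.294×688.65 = 202.46 kg/min.
Combined feed K = 2020 + 202.46 = 2222.5 kg/min.
Overhead Q = K − G = 2222.5 − 688.65 = 1533.8 kg/min.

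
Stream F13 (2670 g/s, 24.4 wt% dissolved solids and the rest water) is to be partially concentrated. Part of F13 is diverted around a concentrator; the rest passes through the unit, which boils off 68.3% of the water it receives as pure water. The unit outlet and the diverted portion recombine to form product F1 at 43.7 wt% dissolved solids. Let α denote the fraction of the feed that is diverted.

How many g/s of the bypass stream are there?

386.3 g/s

All 2670×0.244 = 651.48 g/s of dissolved solids reaches F1, so F1 = 651.48/0.437 = 1490.8 g/s and vapour = 1179.2 g/s.
The evaporator receives (1−α)·2670 of feed at 0.756 water and removes 0.683 of that water:
0.683×0.756×(1−α)×2670 = 1179.2
(1−α) = 1179.2/1378.6 = 0.8553;  α = 0.1447.
Bypass flow = 0.1447×2670 = 386.27 g/s.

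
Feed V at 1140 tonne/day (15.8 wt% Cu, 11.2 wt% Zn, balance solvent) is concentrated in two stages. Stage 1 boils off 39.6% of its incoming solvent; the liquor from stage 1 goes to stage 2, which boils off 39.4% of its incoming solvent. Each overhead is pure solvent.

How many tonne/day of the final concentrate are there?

612.4 tonne/day

solvent in feed = 1140×0.730 = 832.2 tonne/day.
After stage 1: solvent left = (1−0.396)×832.2 = 502.65; stream total = 810.45 tonne/day.
After stage 2: solvent left = (1−0.394)×502.65 = 304.61; final concentrate = 612.41 tonne/day.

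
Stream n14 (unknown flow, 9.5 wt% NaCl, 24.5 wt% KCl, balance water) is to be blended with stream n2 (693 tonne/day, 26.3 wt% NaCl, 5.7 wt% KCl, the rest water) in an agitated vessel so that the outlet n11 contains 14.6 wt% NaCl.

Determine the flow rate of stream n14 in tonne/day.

Let n14 be the unknown flow. Total out = 693 + n14.
NaCl balance: 182.26 + 0.095·n14 = 0.146·(693 + n14)
(0.095 − 0.146)·n14 = 0.146×693 − 182.26 = -81.081
n14 = -81.081 / -0.051 = 1589.8 tonne/day

1590 tonne/day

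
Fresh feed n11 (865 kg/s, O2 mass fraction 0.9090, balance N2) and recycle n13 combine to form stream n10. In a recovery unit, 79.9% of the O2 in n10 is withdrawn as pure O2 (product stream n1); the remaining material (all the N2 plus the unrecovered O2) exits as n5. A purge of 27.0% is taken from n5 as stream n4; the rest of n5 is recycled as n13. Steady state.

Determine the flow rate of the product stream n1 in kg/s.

736.3 kg/s

O2 in n10: m_A = 865×0.909 + (1−0.270)·(1−0.799)·m_A, so m_A = 786.29/0.8533 = 921.5 kg/s.
Product n1 = 0.799×921.5 = 736.28 kg/s.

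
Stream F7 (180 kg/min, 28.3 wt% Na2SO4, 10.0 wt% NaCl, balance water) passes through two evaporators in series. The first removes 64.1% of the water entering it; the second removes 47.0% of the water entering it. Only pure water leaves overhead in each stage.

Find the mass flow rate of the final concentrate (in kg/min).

90.07 kg/min

water in feed = 180×0.617 = 111.06 kg/min.
After stage 1: water left = (1−0.641)×111.06 = 39.871; stream total = 108.81 kg/min.
After stage 2: water left = (1−0.470)×39.871 = 21.131; final concentrate = 90.071 kg/min.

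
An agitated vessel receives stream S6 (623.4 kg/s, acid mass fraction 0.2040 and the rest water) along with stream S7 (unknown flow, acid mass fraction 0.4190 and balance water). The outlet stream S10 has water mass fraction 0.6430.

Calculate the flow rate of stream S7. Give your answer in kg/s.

Let S7 be the unknown flow. Total out = 623.4 + S7.
water balance: 496.23 + 0.581·S7 = 0.643·(623.4 + S7)
(0.581 − 0.643)·S7 = 0.643×623.4 − 496.23 = -95.38
S7 = -95.38 / -0.062 = 1538.4 kg/s

1538 kg/s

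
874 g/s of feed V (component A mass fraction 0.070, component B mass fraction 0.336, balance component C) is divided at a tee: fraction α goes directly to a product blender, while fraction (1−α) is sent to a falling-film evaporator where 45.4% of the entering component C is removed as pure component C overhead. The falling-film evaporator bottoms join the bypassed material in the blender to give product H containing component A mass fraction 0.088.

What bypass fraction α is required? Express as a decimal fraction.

0.242

All 874×0.070 = 61.18 g/s of component A reaches H, so H = 61.18/0.088 = 695.23 g/s and vapour = 178.77 g/s.
The evaporator receives (1−α)·874 of feed at 0.594 component C and removes 0.454 of that component C:
0.454×0.594×(1−α)×874 = 178.77
(1−α) = 178.77/235.7 = 0.7585;  α = 0.2415.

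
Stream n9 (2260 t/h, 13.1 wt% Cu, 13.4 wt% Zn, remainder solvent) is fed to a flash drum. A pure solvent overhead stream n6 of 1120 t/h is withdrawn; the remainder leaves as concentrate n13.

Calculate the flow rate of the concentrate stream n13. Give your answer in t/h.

1140 t/h

Concentrate = 2260 − 1120 = 1140 t/h.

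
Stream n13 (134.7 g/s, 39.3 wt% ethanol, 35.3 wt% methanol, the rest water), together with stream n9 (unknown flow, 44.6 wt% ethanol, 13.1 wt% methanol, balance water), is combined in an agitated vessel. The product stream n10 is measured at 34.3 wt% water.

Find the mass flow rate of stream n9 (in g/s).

Let n9 be the unknown flow. Total out = 134.7 + n9.
water balance: 34.214 + 0.423·n9 = 0.343·(134.7 + n9)
(0.423 − 0.343)·n9 = 0.343×134.7 − 34.214 = 11.988
n9 = 11.988 / 0.080 = 149.85 g/s

149.9 g/s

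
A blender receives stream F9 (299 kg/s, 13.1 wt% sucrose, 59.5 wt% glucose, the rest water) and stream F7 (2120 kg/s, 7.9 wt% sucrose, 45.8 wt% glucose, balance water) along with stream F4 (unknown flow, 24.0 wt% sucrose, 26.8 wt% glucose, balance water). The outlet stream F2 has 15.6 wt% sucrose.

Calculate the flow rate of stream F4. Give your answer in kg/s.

Let F4 be the unknown flow. Total out = 2419 + F4.
sucrose balance: 206.65 + 0.240·F4 = 0.156·(2419 + F4)
(0.240 − 0.156)·F4 = 0.156×2419 − 206.65 = 170.71
F4 = 170.71 / 0.084 = 2032.3 kg/s

2032 kg/s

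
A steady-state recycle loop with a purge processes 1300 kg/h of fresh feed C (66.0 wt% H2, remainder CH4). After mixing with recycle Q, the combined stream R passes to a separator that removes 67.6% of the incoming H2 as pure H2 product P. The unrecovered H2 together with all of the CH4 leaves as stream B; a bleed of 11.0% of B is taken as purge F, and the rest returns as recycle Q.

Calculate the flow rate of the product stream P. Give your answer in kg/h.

815 kg/h

H2 in R: m_A = 1300×0.660 + (1−0.110)·(1−0.676)·m_A, so m_A = 858/0.7116 = 1205.7 kg/h.
Product P = 0.676×1205.7 = 815.03 kg/h.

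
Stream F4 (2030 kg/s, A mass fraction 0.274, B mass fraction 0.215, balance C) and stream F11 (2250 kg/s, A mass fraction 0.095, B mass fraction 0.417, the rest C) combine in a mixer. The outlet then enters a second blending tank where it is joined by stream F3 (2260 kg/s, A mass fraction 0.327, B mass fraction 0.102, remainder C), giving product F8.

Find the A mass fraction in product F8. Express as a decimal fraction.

Overall, product flow = 6540 kg/s.
A in = 2030×0.274 + 2250×0.095 + 2260×0.327 = 1509 kg/s.
A fraction in F8 = 0.231.

0.231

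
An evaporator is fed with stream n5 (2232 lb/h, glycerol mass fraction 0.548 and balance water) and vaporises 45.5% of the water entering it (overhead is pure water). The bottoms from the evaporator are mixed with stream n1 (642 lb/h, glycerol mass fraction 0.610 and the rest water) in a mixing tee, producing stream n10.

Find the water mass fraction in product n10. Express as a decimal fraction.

Vapour removed = 0.455×0.452×2232 = 459.03 lb/h; concentrate = 1773 lb/h.
water reaching the mixer = 549.83 (from concentrate) + 642×0.390 = 800.21 lb/h.
Product flow = 1773 + 642 = 2415 lb/h; water fraction = 0.331.

0.331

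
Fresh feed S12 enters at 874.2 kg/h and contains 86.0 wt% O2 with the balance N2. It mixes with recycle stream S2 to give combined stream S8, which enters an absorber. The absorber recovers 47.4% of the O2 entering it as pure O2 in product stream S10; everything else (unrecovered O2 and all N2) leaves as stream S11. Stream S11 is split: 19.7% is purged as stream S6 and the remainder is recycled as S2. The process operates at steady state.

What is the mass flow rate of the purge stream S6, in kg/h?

257.3 kg/h

N2 enters only via S12 and leaves only via the purge: 874.2×0.140 = 0.197×(N2 in S11), and the absorber passes all N2, so N2 in S8 = N2 in S11 = 621.26 kg/h.
O2 in S8: m_A = 874.2×0.860 + (1−0.197)·(1−0.474)·m_A, so m_A = 751.81/0.5776 = 1301.6 kg/h.
S11 = (1−0.474)×1301.6 + 621.26 = 1305.9 kg/h.
Purge S6 = 0.197×1305.9 = 257.26 kg/h.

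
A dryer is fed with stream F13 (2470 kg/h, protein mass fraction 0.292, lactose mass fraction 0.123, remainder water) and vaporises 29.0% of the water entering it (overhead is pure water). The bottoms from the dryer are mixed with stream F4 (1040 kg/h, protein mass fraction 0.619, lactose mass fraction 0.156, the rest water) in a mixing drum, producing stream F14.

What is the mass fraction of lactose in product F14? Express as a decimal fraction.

Vapour removed = 0.290×0.585×2470 = 419.04 kg/h; concentrate = 2051 kg/h.
lactose reaching the mixer = 303.81 (from concentrate) + 1040×0.156 = 466.05 kg/h.
Product flow = 2051 + 1040 = 3091 kg/h; lactose fraction = 0.151.

0.151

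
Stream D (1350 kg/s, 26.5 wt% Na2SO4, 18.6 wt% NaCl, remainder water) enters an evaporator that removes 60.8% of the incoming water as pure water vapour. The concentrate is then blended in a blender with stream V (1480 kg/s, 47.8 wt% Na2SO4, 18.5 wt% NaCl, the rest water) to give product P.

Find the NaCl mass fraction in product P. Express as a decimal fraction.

0.221

Vapour removed = 0.608×0.549×1350 = 450.62 kg/s; concentrate = 899.38 kg/s.
NaCl reaching the mixer = 251.1 (from concentrate) + 1480×0.185 = 524.9 kg/s.
Product flow = 899.38 + 1480 = 2379.4 kg/s; NaCl fraction = 0.221.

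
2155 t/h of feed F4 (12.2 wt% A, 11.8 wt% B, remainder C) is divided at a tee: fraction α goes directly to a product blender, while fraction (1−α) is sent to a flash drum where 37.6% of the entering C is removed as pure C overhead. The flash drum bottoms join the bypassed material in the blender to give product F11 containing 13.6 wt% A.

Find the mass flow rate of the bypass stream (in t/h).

All 2155×0.122 = 262.91 t/h of A reaches F11, so F11 = 262.91/0.136 = 1933.2 t/h and vapour = 221.84 t/h.
The evaporator receives (1−α)·2155 of feed at 0.760 C and removes 0.376 of that C:
0.376×0.760×(1−α)×2155 = 221.84
(1−α) = 221.84/615.81 = 0.3602;  α = 0.6398.
Bypass flow = 0.6398×2155 = 1378.7 t/h.

1379 t/h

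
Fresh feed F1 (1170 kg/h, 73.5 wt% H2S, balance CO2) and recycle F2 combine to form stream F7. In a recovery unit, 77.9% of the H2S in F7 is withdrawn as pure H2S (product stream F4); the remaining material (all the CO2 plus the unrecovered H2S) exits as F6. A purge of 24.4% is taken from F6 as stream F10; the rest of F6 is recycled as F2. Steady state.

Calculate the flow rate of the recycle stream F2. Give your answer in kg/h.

CO2 enters only via F1 and leaves only via the purge: 1170×0.265 = 0.244×(CO2 in F6), and the recovery unit passes all CO2, so CO2 in F7 = CO2 in F6 = 1270.7 kg/h.
H2S in F7: m_A = 1170×0.735 + (1−0.244)·(1−0.779)·m_A, so m_A = 859.95/0.8329 = 1032.4 kg/h.
F6 = (1−0.779)×1032.4 + 1270.7 = 1498.9 kg/h.
Recycle F2 = (1−0.244)×1498.9 = 1133.1 kg/h.

1133 kg/h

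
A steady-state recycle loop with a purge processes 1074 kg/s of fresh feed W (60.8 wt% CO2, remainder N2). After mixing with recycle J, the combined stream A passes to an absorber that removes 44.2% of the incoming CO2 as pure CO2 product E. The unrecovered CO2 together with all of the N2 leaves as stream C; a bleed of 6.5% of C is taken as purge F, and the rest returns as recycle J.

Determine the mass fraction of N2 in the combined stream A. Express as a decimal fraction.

N2 enters only via W and leaves only via the purge: 1074×0.392 = 0.065×(N2 in C), and the absorber passes all N2, so N2 in A = N2 in C = 6477 kg/s.
CO2 in A: m_A = 1074×0.608 + (1−0.065)·(1−0.442)·m_A, so m_A = 652.99/0.4783 = 1365.3 kg/s.
A = 1365.3 + 6477 = 7842.4 kg/s.
N2 fraction in A = 6477/7842.4 = 0.826.

0.826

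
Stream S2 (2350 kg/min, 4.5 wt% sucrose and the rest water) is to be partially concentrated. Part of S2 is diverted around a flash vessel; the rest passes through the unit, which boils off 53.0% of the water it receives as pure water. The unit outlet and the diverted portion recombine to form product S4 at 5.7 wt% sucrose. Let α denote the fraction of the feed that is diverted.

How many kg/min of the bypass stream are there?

All 2350×0.045 = 105.75 kg/min of sucrose reaches S4, so S4 = 105.75/0.057 = 1855.3 kg/min and vapour = 494.74 kg/min.
The evaporator receives (1−α)·2350 of feed at 0.955 water and removes 0.530 of that water:
0.530×0.955×(1−α)×2350 = 494.74
(1−α) = 494.74/1189.5 = 0.4159;  α = 0.5841.
Bypass flow = 0.5841×2350 = 1372.5 kg/min.

1373 kg/min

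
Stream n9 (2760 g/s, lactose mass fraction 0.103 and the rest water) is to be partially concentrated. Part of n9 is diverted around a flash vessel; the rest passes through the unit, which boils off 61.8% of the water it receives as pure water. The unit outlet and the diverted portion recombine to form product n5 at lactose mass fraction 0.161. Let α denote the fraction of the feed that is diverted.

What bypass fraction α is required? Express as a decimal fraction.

0.350

All 2760×0.103 = 284.28 g/s of lactose reaches n5, so n5 = 284.28/0.161 = 1765.7 g/s and vapour = 994.29 g/s.
The evaporator receives (1−α)·2760 of feed at 0.897 water and removes 0.618 of that water:
0.618×0.897×(1−α)×2760 = 994.29
(1−α) = 994.29/1530 = 0.6499;  α = 0.3501.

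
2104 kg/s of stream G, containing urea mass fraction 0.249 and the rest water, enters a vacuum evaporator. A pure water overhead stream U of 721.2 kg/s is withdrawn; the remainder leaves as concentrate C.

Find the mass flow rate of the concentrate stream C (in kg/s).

Concentrate = 2104 − 721.2 = 1382.8 kg/s.

1383 kg/s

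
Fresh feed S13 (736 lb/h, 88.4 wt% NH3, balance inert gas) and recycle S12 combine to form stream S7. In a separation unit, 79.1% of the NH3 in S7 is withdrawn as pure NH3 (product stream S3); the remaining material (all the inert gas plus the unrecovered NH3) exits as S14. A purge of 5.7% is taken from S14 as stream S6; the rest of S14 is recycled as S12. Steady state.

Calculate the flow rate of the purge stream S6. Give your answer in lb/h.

95.03 lb/h

inert gas enters only via S13 and leaves only via the purge: 736×0.116 = 0.057×(inert gas in S14), and the separation unit passes all inert gas, so inert gas in S7 = inert gas in S14 = 1497.8 lb/h.
NH3 in S7: m_A = 736×0.884 + (1−0.057)·(1−0.791)·m_A, so m_A = 650.62/0.8029 = 810.33 lb/h.
S14 = (1−0.791)×810.33 + 1497.8 = 1667.2 lb/h.
Purge S6 = 0.057×1667.2 = 95.029 lb/h.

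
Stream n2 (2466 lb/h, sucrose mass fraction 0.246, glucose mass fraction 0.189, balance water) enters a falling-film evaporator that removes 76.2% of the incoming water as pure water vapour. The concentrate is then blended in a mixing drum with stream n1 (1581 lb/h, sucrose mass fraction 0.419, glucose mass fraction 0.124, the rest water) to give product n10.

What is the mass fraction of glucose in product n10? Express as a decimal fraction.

Vapour removed = 0.762×0.565×2466 = 1061.7 lb/h; concentrate = 1404.3 lb/h.
glucose reaching the mixer = 466.07 (from concentrate) + 1581×0.124 = 662.12 lb/h.
Product flow = 1404.3 + 1581 = 2985.3 lb/h; glucose fraction = 0.222.

0.222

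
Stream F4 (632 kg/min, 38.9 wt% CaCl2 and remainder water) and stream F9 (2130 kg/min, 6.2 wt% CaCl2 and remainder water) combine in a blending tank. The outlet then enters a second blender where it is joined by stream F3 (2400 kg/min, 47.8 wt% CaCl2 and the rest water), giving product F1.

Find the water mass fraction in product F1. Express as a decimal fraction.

Overall, product flow = 5162 kg/min.
water in = 632×0.611 + 2130×0.938 + 2400×0.522 = 3636.9 kg/min.
water fraction in F1 = 0.705.

0.705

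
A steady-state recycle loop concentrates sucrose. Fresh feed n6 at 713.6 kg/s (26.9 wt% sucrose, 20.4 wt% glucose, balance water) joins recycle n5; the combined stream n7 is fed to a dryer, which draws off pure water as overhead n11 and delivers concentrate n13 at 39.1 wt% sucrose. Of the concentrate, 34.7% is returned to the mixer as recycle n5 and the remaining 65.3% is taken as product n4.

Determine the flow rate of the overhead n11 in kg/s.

222.7 kg/s

Overall sucrose balance (none leaves overhead): sucrose in fresh feed = sucrose in product, i.e. 713.6×0.269 = (1−0.347)·n13·0.391.
n13 = 191.96/(0.391×0.653) = 751.83 kg/s.
Recycle n5 = 0.347×751.83 = 260.88 kg/s.
Combined feed n7 = 713.6 + 260.88 = 974.48 kg/s.
Overhead n11 = n7 − n13 = 974.48 − 751.83 = 222.66 kg/s.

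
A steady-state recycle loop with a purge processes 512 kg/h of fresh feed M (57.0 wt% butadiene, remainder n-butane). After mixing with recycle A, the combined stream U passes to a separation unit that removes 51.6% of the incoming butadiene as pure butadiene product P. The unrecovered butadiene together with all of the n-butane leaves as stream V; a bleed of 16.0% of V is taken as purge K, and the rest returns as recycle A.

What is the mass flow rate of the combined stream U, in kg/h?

n-butane enters only via M and leaves only via the purge: 512×0.430 = 0.160×(n-butane in V), and the separation unit passes all n-butane, so n-butane in U = n-butane in V = 1376 kg/h.
butadiene in U: m_A = 512×0.570 + (1−0.160)·(1−0.516)·m_A, so m_A = 291.84/0.5934 = 491.78 kg/h.
U = 491.78 + 1376 = 1867.8 kg/h.

1868 kg/h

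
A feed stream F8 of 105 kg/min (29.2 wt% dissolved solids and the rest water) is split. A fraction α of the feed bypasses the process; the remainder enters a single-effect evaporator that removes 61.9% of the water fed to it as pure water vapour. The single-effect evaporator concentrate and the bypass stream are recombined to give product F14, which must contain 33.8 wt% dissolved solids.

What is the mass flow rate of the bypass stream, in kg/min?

All 105×0.292 = 30.66 kg/min of dissolved solids reaches F14, so F14 = 30.66/0.338 = 90.71 kg/min and vapour = 14.29 kg/min.
The evaporator receives (1−α)·105 of feed at 0.708 water and removes 0.619 of that water:
0.619×0.708×(1−α)×105 = 14.29
(1−α) = 14.29/46.016 = 0.3105;  α = 0.6895.
Bypass flow = 0.6895×105 = 72.393 kg/min.

72.39 kg/min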